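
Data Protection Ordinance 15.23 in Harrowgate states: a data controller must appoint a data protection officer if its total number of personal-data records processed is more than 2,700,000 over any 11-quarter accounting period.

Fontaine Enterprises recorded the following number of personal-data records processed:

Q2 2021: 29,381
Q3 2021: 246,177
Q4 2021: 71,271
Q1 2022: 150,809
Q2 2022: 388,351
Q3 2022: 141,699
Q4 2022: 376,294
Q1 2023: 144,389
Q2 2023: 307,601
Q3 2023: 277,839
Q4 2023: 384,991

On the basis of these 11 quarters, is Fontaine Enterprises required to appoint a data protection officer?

Total number of personal-data records processed: 29,381 + 246,177 + 71,271 + 150,809 + 388,351 + 141,699 + 376,294 + 144,389 + 307,601 + 277,839 + 384,991 = 2,518,802.
2,518,802 ≤ 2,700,000, so the threshold is not exceeded.

No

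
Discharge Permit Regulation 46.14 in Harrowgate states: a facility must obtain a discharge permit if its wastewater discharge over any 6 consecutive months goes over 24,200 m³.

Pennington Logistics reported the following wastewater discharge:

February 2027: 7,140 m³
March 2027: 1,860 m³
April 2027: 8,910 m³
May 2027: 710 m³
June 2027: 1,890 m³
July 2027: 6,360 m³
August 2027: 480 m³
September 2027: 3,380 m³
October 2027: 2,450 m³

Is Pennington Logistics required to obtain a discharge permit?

February 2027–July 2027: 7,140 m³ + 1,860 m³ + 8,910 m³ + 710 m³ + 1,890 m³ + 6,360 m³ = 26,870 m³ (over)
March 2027–August 2027: 1,860 m³ + 8,910 m³ + 710 m³ + 1,890 m³ + 6,360 m³ + 480 m³ = 20,210 m³ (under)
April 2027–September 2027: 8,910 m³ + 710 m³ + 1,890 m³ + 6,360 m³ + 480 m³ + 3,380 m³ = 21,730 m³ (under)
May 2027–October 2027: 710 m³ + 1,890 m³ + 6,360 m³ + 480 m³ + 3,380 m³ + 2,450 m³ = 15,270 m³ (under)
At least one window exceeds 24,200 m³.

Yes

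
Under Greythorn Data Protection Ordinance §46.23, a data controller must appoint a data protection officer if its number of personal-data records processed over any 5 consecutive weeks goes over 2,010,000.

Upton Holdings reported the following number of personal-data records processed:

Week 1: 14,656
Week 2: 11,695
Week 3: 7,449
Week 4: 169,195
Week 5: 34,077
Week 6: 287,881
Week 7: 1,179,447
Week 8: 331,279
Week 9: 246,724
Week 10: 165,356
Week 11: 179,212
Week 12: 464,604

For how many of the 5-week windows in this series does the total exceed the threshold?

Week 1–Week 5: 14,656 + 11,695 + 7,449 + 169,195 + 34,077 = 237,072 (under)
Week 2–Week 6: 11,695 + 7,449 + 169,195 + 34,077 + 287,881 = 510,297 (under)
Week 3–Week 7: 7,449 + 169,195 + 34,077 + 287,881 + 1,179,447 = 1,678,049 (under)
Week 4–Week 8: 169,195 + 34,077 + 287,881 + 1,179,447 + 331,279 = 2,001,879 (under)
Week 5–Week 9: 34,077 + 287,881 + 1,179,447 + 331,279 + 246,724 = 2,079,408 (over)
Week 6–Week 10: 287,881 + 1,179,447 + 331,279 + 246,724 + 165,356 = 2,210,687 (over)
Week 7–Week 11: 1,179,447 + 331,279 + 246,724 + 165,356 + 179,212 = 2,102,018 (over)
Week 8–Week 12: 331,279 + 246,724 + 165,356 + 179,212 + 464,604 = 1,387,175 (under)
3 windows exceed the threshold.

3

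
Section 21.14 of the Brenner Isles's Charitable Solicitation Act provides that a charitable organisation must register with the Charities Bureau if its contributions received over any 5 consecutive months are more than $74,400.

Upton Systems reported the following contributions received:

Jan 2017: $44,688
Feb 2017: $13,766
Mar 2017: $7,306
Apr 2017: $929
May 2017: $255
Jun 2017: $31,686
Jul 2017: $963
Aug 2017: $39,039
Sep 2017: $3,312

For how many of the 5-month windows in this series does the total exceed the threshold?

Jan 2017–May 2017: $44,688 + $13,766 + $7,306 + $929 + $255 = $66,944 (under)
Feb 2017–Jun 2017: $13,766 + $7,306 + $929 + $255 + $31,686 = $53,942 (under)
Mar 2017–Jul 2017: $7,306 + $929 + $255 + $31,686 + $963 = $41,139 (under)
Apr 2017–Aug 2017: $929 + $255 + $31,686 + $963 + $39,039 = $72,872 (under)
May 2017–Sep 2017: $255 + $31,686 + $963 + $39,039 + $3,312 = $75,255 (over)
1 window exceeds the threshold.

1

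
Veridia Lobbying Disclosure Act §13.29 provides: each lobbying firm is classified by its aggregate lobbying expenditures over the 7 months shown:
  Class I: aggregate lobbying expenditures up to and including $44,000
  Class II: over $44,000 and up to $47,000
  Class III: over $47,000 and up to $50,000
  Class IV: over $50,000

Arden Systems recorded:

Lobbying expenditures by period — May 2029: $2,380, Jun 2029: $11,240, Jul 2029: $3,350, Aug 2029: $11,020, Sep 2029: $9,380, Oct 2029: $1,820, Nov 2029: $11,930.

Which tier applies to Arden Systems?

Aggregate lobbying expenditures: $2,380 + $11,240 + $3,350 + $11,020 + $9,380 + $1,820 + $11,930 = $51,120.
$51,120 > $50,000, so Class IV applies.

Class IV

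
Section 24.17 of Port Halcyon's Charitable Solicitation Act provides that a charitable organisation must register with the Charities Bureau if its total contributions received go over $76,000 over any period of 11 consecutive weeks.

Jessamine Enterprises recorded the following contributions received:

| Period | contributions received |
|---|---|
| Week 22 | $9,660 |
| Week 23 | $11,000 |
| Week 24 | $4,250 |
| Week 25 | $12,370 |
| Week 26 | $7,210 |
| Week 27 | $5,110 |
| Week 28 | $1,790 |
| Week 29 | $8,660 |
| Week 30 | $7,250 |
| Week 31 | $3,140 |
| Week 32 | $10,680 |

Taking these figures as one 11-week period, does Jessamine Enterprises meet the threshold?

Yes

Total contributions received: $9,660 + $11,000 + $4,250 + $12,370 + $7,210 + $5,110 + $1,790 + $8,660 + $7,250 + $3,140 + $10,680 = $81,120.
$81,120 > $76,000, so the threshold is exceeded.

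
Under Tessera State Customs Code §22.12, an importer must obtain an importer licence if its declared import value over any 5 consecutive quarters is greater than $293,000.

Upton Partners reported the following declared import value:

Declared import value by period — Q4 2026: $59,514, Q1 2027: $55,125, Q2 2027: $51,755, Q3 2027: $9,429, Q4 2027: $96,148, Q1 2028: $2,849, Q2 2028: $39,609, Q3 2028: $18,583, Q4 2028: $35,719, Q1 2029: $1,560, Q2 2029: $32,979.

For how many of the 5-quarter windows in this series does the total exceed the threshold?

Q4 2026–Q4 2027: $59,514 + $55,125 + $51,755 + $9,429 + $96,148 = $271,971 (under)
Q1 2027–Q1 2028: $55,125 + $51,755 + $9,429 + $96,148 + $2,849 = $215,306 (under)
Q2 2027–Q2 2028: $51,755 + $9,429 + $96,148 + $2,849 + $39,609 = $199,790 (under)
Q3 2027–Q3 2028: $9,429 + $96,148 + $2,849 + $39,609 + $18,583 = $166,618 (under)
Q4 2027–Q4 2028: $96,148 + $2,849 + $39,609 + $18,583 + $35,719 = $192,908 (under)
Q1 2028–Q1 2029: $2,849 + $39,609 + $18,583 + $35,719 + $1,560 = $98,320 (under)
Q2 2028–Q2 2029: $39,609 + $18,583 + $35,719 + $1,560 + $32,979 = $128,450 (under)
0 windows exceed the threshold.

0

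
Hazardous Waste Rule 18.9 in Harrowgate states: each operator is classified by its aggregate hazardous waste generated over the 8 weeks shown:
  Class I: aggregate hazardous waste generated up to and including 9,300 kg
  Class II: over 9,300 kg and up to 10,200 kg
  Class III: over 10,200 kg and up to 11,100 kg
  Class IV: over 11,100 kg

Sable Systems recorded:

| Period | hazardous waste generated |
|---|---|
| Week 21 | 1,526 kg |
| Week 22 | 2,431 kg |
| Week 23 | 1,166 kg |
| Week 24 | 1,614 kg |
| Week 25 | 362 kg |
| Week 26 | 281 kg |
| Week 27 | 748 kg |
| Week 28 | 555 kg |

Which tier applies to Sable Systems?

Aggregate hazardous waste generated: 1,526 kg + 2,431 kg + 1,166 kg + 1,614 kg + 362 kg + 281 kg + 748 kg + 555 kg = 8,683 kg.
8,683 kg ≤ 9,300 kg, so Class I applies.

Class I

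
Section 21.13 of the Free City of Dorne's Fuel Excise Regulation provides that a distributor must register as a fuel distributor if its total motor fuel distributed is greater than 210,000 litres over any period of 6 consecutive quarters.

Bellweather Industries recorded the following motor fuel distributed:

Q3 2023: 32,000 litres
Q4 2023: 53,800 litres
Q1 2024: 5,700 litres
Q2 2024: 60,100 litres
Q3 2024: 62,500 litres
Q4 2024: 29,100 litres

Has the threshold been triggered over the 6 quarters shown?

Yes

Total motor fuel distributed: 32,000 litres + 53,800 litres + 5,700 litres + 60,100 litres + 62,500 litres + 29,100 litres = 243,200 litres.
243,200 litres > 210,000 litres, so the threshold is exceeded.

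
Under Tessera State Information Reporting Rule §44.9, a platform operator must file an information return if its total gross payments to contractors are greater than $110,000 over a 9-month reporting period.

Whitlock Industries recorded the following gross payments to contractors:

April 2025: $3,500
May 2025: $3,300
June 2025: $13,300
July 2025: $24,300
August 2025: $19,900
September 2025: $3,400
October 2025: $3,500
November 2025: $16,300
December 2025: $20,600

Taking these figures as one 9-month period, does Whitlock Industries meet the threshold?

Total gross payments to contractors: $3,500 + $3,300 + $13,300 + $24,300 + $19,900 + $3,400 + $3,500 + $16,300 + $20,600 = $108,100.
$108,100 ≤ $110,000, so the threshold is not exceeded.

No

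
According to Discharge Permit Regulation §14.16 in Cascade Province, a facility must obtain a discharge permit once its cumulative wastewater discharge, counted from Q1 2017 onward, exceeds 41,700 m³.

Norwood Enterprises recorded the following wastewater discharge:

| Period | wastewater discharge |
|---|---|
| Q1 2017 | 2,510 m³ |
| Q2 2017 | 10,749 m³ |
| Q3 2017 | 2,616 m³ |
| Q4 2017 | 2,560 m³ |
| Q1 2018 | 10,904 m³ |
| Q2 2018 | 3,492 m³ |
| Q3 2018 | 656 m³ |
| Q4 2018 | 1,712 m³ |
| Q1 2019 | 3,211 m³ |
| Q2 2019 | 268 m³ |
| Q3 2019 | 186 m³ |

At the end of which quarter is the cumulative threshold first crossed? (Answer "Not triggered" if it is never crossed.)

Through Q1 2017: 2,510 m³
Through Q2 2017: 13,259 m³
Through Q3 2017: 15,875 m³
Through Q4 2017: 18,435 m³
Through Q1 2018: 29,339 m³
Through Q2 2018: 32,831 m³
Through Q3 2018: 33,487 m³
Through Q4 2018: 35,199 m³
Through Q1 2019: 38,410 m³
Through Q2 2019: 38,678 m³
Through Q3 2019: 38,864 m³
Final cumulative total 38,864 m³ ≤ 41,700 m³; the threshold is never exceeded.

Not triggered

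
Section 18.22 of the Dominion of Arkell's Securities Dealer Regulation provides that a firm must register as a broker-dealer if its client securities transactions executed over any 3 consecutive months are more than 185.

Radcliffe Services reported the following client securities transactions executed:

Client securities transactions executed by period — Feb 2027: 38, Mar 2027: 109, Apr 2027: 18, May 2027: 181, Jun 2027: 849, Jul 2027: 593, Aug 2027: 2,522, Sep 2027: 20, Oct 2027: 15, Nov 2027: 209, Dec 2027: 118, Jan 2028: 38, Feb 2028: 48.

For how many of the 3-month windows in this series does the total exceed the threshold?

10

Feb 2027–Apr 2027: 38 + 109 + 18 = 165 (under)
Mar 2027–May 2027: 109 + 18 + 181 = 308 (over)
Apr 2027–Jun 2027: 18 + 181 + 849 = 1,048 (over)
May 2027–Jul 2027: 181 + 849 + 593 = 1,623 (over)
Jun 2027–Aug 2027: 849 + 593 + 2,522 = 3,964 (over)
Jul 2027–Sep 2027: 593 + 2,522 + 20 = 3,135 (over)
Aug 2027–Oct 2027: 2,522 + 20 + 15 = 2,557 (over)
Sep 2027–Nov 2027: 20 + 15 + 209 = 244 (over)
Oct 2027–Dec 2027: 15 + 209 + 118 = 342 (over)
Nov 2027–Jan 2028: 209 + 118 + 38 = 365 (over)
Dec 2027–Feb 2028: 118 + 38 + 48 = 204 (over)
10 windows exceed the threshold.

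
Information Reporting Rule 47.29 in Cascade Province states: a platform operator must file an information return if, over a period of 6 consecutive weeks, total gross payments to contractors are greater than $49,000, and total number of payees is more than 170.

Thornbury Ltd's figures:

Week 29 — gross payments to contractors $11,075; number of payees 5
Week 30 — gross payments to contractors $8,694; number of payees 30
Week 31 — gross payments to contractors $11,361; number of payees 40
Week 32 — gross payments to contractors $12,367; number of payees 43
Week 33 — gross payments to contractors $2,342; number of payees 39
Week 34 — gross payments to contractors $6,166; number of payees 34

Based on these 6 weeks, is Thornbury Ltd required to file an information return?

Total gross payments to contractors: $11,075 + $8,694 + $11,361 + $12,367 + $2,342 + $6,166 = $52,005 (> $49,000).
Total number of payees: 5 + 30 + 40 + 43 + 39 + 34 = 191 (> 170).
The test is 'and': both thresholds are exceeded.

Yes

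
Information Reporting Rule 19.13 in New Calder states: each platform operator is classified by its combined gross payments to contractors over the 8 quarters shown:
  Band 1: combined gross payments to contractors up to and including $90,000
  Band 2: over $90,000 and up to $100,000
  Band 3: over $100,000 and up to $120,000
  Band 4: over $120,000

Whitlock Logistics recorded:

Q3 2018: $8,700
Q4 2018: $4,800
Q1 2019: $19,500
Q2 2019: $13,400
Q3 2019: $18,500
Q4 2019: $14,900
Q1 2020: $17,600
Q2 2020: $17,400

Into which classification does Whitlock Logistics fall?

Band 3

Combined gross payments to contractors: $8,700 + $4,800 + $19,500 + $13,400 + $18,500 + $14,900 + $17,600 + $17,400 = $114,800.
$100,000 < $114,800 ≤ $120,000, so Band 3 applies.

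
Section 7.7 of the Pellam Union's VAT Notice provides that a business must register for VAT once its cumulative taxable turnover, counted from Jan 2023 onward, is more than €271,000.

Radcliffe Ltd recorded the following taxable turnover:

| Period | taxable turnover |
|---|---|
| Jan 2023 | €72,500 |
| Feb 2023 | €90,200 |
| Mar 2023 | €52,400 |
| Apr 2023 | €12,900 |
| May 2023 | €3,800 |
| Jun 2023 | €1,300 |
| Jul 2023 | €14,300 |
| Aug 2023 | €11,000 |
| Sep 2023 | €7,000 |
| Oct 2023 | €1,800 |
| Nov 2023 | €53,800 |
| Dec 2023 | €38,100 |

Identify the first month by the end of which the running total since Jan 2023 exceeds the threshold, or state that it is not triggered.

Through Jan 2023: €72,500
Through Feb 2023: €162,700
Through Mar 2023: €215,100
Through Apr 2023: €228,000
Through May 2023: €231,800
Through Jun 2023: €233,100
Through Jul 2023: €247,400
Through Aug 2023: €258,400
Through Sep 2023: €265,400
Through Oct 2023: €267,200
Through Nov 2023: €321,000 ← exceeds threshold

Nov 2023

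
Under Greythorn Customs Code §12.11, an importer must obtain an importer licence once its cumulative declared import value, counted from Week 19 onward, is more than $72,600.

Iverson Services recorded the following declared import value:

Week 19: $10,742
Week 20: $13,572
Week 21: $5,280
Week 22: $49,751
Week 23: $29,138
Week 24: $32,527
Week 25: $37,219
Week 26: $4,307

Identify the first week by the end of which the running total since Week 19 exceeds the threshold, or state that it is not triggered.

Week 22

Through Week 19: $10,742
Through Week 20: $24,314
Through Week 21: $29,594
Through Week 22: $79,345 ← exceeds threshold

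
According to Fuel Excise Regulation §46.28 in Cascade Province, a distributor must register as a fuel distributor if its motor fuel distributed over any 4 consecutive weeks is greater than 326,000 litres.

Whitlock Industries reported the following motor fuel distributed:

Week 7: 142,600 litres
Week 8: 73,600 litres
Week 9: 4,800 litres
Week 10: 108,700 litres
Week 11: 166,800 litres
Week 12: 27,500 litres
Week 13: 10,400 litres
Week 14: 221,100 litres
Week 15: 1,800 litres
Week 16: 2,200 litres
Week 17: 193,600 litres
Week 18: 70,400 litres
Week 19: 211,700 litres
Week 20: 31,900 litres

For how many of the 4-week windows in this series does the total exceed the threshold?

Week 7–Week 10: 142,600 litres + 73,600 litres + 4,800 litres + 108,700 litres = 329,700 litres (over)
Week 8–Week 11: 73,600 litres + 4,800 litres + 108,700 litres + 166,800 litres = 353,900 litres (over)
Week 9–Week 12: 4,800 litres + 108,700 litres + 166,800 litres + 27,500 litres = 307,800 litres (under)
Week 10–Week 13: 108,700 litres + 166,800 litres + 27,500 litres + 10,400 litres = 313,400 litres (under)
Week 11–Week 14: 166,800 litres + 27,500 litres + 10,400 litres + 221,100 litres = 425,800 litres (over)
Week 12–Week 15: 27,500 litres + 10,400 litres + 221,100 litres + 1,800 litres = 260,800 litres (under)
Week 13–Week 16: 10,400 litres + 221,100 litres + 1,800 litres + 2,200 litres = 235,500 litres (under)
Week 14–Week 17: 221,100 litres + 1,800 litres + 2,200 litres + 193,600 litres = 418,700 litres (over)
Week 15–Week 18: 1,800 litres + 2,200 litres + 193,600 litres + 70,400 litres = 268,000 litres (under)
Week 16–Week 19: 2,200 litres + 193,600 litres + 70,400 litres + 211,700 litres = 477,900 litres (over)
Week 17–Week 20: 193,600 litres + 70,400 litres + 211,700 litres + 31,900 litres = 507,600 litres (over)
6 windows exceed the threshold.

6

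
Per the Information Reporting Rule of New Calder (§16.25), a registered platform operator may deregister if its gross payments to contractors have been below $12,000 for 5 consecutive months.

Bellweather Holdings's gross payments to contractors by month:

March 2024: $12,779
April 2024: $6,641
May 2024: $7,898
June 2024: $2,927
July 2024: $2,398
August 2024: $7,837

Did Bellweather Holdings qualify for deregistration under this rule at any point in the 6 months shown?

Months below $12,000: April 2024, May 2024, June 2024, July 2024, August 2024.
Longest run of consecutive months below the threshold: 5.
5 ≥ 5, so Bellweather Holdings became eligible.

Yes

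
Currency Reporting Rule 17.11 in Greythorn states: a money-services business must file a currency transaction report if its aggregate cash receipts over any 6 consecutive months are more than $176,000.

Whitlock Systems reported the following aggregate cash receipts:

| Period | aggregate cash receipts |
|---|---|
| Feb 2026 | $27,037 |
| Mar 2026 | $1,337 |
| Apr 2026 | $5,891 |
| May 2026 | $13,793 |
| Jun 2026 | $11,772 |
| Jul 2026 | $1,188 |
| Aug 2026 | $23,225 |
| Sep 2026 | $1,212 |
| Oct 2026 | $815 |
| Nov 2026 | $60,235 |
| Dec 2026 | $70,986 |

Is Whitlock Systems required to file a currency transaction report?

No

Feb 2026–Jul 2026: $27,037 + $1,337 + $5,891 + $13,793 + $11,772 + $1,188 = $61,018 (under)
Mar 2026–Aug 2026: $1,337 + $5,891 + $13,793 + $11,772 + $1,188 + $23,225 = $57,206 (under)
Apr 2026–Sep 2026: $5,891 + $13,793 + $11,772 + $1,188 + $23,225 + $1,212 = $57,081 (under)
May 2026–Oct 2026: $13,793 + $11,772 + $1,188 + $23,225 + $1,212 + $815 = $52,005 (under)
Jun 2026–Nov 2026: $11,772 + $1,188 + $23,225 + $1,212 + $815 + $60,235 = $98,447 (under)
Jul 2026–Dec 2026: $1,188 + $23,225 + $1,212 + $815 + $60,235 + $70,986 = $157,661 (under)
No window exceeds $176,000.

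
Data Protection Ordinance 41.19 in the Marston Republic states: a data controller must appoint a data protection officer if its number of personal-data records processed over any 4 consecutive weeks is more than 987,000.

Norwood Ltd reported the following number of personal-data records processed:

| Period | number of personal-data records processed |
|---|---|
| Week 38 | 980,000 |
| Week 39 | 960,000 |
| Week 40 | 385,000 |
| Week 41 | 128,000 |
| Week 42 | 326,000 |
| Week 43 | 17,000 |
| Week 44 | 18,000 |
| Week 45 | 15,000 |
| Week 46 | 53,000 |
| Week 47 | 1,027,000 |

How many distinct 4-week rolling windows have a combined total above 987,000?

Week 38–Week 41: 980,000 + 960,000 + 385,000 + 128,000 = 2,453,000 (over)
Week 39–Week 42: 960,000 + 385,000 + 128,000 + 326,000 = 1,799,000 (over)
Week 40–Week 43: 385,000 + 128,000 + 326,000 + 17,000 = 856,000 (under)
Week 41–Week 44: 128,000 + 326,000 + 17,000 + 18,000 = 489,000 (under)
Week 42–Week 45: 326,000 + 17,000 + 18,000 + 15,000 = 376,000 (under)
Week 43–Week 46: 17,000 + 18,000 + 15,000 + 53,000 = 103,000 (under)
Week 44–Week 47: 18,000 + 15,000 + 53,000 + 1,027,000 = 1,113,000 (over)
3 windows exceed the threshold.

3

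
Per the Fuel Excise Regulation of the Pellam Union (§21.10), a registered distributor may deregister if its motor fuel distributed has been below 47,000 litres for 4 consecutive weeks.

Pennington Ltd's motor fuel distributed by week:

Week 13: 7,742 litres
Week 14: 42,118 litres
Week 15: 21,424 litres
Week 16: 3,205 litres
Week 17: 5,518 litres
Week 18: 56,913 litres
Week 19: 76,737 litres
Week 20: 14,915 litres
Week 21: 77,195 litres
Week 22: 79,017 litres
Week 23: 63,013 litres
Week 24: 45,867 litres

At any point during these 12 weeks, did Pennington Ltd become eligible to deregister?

Yes

Weeks below 47,000 litres: Week 13, Week 14, Week 15, Week 16, Week 17, Week 20, Week 24.
Longest run of consecutive weeks below the threshold: 5.
5 ≥ 4, so Pennington Ltd became eligible.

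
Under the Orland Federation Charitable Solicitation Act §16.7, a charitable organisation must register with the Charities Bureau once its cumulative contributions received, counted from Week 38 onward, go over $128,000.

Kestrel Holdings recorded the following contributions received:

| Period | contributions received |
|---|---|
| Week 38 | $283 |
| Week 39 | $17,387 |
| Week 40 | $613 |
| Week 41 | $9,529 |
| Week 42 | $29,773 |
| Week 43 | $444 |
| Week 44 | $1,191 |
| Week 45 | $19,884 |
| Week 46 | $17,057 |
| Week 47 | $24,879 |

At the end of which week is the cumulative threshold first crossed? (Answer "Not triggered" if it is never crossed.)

Through Week 38: $283
Through Week 39: $17,670
Through Week 40: $18,283
Through Week 41: $27,812
Through Week 42: $57,585
Through Week 43: $58,029
Through Week 44: $59,220
Through Week 45: $79,104
Through Week 46: $96,161
Through Week 47: $121,040
Final cumulative total $121,040 ≤ $128,000; the threshold is never exceeded.

Not triggered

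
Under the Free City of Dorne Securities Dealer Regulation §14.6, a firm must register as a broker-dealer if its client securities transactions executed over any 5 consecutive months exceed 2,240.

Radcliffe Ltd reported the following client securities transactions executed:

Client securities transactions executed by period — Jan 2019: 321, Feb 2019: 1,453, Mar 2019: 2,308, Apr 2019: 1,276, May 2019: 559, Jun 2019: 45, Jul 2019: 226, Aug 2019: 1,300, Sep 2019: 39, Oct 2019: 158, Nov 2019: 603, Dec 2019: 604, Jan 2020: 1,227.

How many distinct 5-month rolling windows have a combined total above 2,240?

7

Jan 2019–May 2019: 321 + 1,453 + 2,308 + 1,276 + 559 = 5,917 (over)
Feb 2019–Jun 2019: 1,453 + 2,308 + 1,276 + 559 + 45 = 5,641 (over)
Mar 2019–Jul 2019: 2,308 + 1,276 + 559 + 45 + 226 = 4,414 (over)
Apr 2019–Aug 2019: 1,276 + 559 + 45 + 226 + 1,300 = 3,406 (over)
May 2019–Sep 2019: 559 + 45 + 226 + 1,300 + 39 = 2,169 (under)
Jun 2019–Oct 2019: 45 + 226 + 1,300 + 39 + 158 = 1,768 (under)
Jul 2019–Nov 2019: 226 + 1,300 + 39 + 158 + 603 = 2,326 (over)
Aug 2019–Dec 2019: 1,300 + 39 + 158 + 603 + 604 = 2,704 (over)
Sep 2019–Jan 2020: 39 + 158 + 603 + 604 + 1,227 = 2,631 (over)
7 windows exceed the threshold.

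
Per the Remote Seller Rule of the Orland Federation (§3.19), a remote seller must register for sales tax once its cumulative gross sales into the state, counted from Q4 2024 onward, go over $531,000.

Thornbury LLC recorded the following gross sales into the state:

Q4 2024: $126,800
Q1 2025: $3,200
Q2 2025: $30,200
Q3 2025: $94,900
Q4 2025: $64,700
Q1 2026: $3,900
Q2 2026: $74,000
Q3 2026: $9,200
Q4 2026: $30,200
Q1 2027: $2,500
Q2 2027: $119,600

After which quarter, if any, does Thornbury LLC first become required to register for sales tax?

Q2 2027

Through Q4 2024: $126,800
Through Q1 2025: $130,000
Through Q2 2025: $160,200
Through Q3 2025: $255,100
Through Q4 2025: $319,800
Through Q1 2026: $323,700
Through Q2 2026: $397,700
Through Q3 2026: $406,900
Through Q4 2026: $437,100
Through Q1 2027: $439,600
Through Q2 2027: $559,200 ← exceeds threshold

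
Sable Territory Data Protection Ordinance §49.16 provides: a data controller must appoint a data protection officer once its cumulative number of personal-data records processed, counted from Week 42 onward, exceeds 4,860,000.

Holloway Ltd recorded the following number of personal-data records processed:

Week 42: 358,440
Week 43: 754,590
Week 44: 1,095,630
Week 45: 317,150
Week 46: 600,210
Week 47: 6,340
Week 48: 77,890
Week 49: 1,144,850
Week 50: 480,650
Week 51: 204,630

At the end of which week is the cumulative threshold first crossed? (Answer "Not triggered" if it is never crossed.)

Week 51

Through Week 42: 358,440
Through Week 43: 1,113,030
Through Week 44: 2,208,660
Through Week 45: 2,525,810
Through Week 46: 3,126,020
Through Week 47: 3,132,360
Through Week 48: 3,210,250
Through Week 49: 4,355,100
Through Week 50: 4,835,750
Through Week 51: 5,040,380 ← exceeds threshold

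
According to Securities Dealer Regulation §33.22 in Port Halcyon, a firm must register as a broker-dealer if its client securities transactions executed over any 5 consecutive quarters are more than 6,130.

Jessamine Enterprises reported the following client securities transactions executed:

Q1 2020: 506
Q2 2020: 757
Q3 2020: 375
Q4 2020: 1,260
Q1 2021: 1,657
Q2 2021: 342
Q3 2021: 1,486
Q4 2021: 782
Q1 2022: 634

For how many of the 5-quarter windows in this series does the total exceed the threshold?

Q1 2020–Q1 2021: 506 + 757 + 375 + 1,260 + 1,657 = 4,555 (under)
Q2 2020–Q2 2021: 757 + 375 + 1,260 + 1,657 + 342 = 4,391 (under)
Q3 2020–Q3 2021: 375 + 1,260 + 1,657 + 342 + 1,486 = 5,120 (under)
Q4 2020–Q4 2021: 1,260 + 1,657 + 342 + 1,486 + 782 = 5,527 (under)
Q1 2021–Q1 2022: 1,657 + 342 + 1,486 + 782 + 634 = 4,901 (under)
0 windows exceed the threshold.

0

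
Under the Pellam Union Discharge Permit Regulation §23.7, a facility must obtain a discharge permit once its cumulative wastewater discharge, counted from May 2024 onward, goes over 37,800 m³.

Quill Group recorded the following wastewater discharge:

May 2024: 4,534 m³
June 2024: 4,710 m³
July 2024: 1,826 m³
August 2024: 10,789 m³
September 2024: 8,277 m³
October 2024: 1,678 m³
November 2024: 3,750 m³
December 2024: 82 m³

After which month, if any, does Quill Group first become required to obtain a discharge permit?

Not triggered

Through May 2024: 4,534 m³
Through June 2024: 9,244 m³
Through July 2024: 11,070 m³
Through August 2024: 21,859 m³
Through September 2024: 30,136 m³
Through October 2024: 31,814 m³
Through November 2024: 35,564 m³
Through December 2024: 35,646 m³
Final cumulative total 35,646 m³ ≤ 37,800 m³; the threshold is never exceeded.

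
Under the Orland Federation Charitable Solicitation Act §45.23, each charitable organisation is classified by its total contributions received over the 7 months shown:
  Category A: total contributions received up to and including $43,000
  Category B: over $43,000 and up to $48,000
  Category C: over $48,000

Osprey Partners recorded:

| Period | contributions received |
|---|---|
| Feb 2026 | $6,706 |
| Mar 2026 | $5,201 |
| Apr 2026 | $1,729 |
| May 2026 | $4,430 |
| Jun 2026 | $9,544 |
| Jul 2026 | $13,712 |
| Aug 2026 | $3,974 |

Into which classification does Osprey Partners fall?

Category B

Total contributions received: $6,706 + $5,201 + $1,729 + $4,430 + $9,544 + $13,712 + $3,974 = $45,296.
$43,000 < $45,296 ≤ $48,000, so Category B applies.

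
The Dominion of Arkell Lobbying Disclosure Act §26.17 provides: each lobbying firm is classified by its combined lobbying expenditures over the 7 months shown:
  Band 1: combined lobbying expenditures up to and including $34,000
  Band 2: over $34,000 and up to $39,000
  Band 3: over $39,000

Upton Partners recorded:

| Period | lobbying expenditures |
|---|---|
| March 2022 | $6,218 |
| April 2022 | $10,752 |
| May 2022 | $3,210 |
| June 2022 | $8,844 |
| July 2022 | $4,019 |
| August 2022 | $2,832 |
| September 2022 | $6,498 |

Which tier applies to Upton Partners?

Combined lobbying expenditures: $6,218 + $10,752 + $3,210 + $8,844 + $4,019 + $2,832 + $6,498 = $42,373.
$42,373 > $39,000, so Band 3 applies.

Band 3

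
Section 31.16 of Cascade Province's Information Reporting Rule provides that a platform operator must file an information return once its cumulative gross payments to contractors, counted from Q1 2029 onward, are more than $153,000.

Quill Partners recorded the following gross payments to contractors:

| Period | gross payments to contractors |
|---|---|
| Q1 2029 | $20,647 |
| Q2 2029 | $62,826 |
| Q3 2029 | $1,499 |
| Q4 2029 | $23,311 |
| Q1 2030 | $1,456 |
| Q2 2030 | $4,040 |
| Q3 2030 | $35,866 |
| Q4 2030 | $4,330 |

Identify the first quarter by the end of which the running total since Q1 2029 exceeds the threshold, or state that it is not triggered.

Through Q1 2029: $20,647
Through Q2 2029: $83,473
Through Q3 2029: $84,972
Through Q4 2029: $108,283
Through Q1 2030: $109,739
Through Q2 2030: $113,779
Through Q3 2030: $149,645
Through Q4 2030: $153,975 ← exceeds threshold

Q4 2030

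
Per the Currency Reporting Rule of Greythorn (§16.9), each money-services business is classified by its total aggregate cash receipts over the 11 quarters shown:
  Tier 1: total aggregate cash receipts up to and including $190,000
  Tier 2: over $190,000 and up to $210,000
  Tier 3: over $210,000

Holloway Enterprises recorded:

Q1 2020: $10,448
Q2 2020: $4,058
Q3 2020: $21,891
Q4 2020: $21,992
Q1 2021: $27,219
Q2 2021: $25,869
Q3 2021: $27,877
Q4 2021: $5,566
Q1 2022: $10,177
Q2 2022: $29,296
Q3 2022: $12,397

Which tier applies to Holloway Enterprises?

Total aggregate cash receipts: $10,448 + $4,058 + $21,891 + $21,992 + $27,219 + $25,869 + $27,877 + $5,566 + $10,177 + $29,296 + $12,397 = $196,790.
$190,000 < $196,790 ≤ $210,000, so Tier 2 applies.

Tier 2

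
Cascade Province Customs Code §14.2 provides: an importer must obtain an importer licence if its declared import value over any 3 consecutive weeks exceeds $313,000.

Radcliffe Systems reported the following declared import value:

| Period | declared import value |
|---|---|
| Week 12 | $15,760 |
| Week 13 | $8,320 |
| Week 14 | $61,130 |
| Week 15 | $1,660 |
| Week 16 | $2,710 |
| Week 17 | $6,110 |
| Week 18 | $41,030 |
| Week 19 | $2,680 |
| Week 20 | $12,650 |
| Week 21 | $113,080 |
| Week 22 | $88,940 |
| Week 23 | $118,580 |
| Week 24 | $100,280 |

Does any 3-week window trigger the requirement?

Week 12–Week 14: $15,760 + $8,320 + $61,130 = $85,210 (under)
Week 13–Week 15: $8,320 + $61,130 + $1,660 = $71,110 (under)
Week 14–Week 16: $61,130 + $1,660 + $2,710 = $65,500 (under)
Week 15–Week 17: $1,660 + $2,710 + $6,110 = $10,480 (under)
Week 16–Week 18: $2,710 + $6,110 + $41,030 = $49,850 (under)
Week 17–Week 19: $6,110 + $41,030 + $2,680 = $49,820 (under)
Week 18–Week 20: $41,030 + $2,680 + $12,650 = $56,360 (under)
Week 19–Week 21: $2,680 + $12,650 + $113,080 = $128,410 (under)
Week 20–Week 22: $12,650 + $113,080 + $88,940 = $214,670 (under)
Week 21–Week 23: $113,080 + $88,940 + $118,580 = $320,600 (over)
Week 22–Week 24: $88,940 + $118,580 + $100,280 = $307,800 (under)
At least one window exceeds $313,000.

Yes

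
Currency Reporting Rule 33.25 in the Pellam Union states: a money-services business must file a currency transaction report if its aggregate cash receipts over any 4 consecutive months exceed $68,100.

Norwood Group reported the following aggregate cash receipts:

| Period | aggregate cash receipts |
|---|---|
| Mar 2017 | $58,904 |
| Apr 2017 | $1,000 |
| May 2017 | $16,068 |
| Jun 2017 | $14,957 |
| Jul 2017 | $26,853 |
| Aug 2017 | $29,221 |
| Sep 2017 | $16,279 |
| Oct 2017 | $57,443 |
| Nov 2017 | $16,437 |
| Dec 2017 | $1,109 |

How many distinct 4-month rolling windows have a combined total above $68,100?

6

Mar 2017–Jun 2017: $58,904 + $1,000 + $16,068 + $14,957 = $90,929 (over)
Apr 2017–Jul 2017: $1,000 + $16,068 + $14,957 + $26,853 = $58,878 (under)
May 2017–Aug 2017: $16,068 + $14,957 + $26,853 + $29,221 = $87,099 (over)
Jun 2017–Sep 2017: $14,957 + $26,853 + $29,221 + $16,279 = $87,310 (over)
Jul 2017–Oct 2017: $26,853 + $29,221 + $16,279 + $57,443 = $129,796 (over)
Aug 2017–Nov 2017: $29,221 + $16,279 + $57,443 + $16,437 = $119,380 (over)
Sep 2017–Dec 2017: $16,279 + $57,443 + $16,437 + $1,109 = $91,268 (over)
6 windows exceed the threshold.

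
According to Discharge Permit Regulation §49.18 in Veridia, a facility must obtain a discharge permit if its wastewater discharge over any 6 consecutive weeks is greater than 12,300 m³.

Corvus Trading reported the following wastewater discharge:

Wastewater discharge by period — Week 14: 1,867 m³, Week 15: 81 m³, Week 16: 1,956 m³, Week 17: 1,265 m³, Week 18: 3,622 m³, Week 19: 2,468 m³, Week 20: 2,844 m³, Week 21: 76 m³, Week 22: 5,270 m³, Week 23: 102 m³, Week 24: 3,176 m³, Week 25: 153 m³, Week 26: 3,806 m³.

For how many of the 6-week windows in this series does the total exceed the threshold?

4

Week 14–Week 19: 1,867 m³ + 81 m³ + 1,956 m³ + 1,265 m³ + 3,622 m³ + 2,468 m³ = 11,259 m³ (under)
Week 15–Week 20: 81 m³ + 1,956 m³ + 1,265 m³ + 3,622 m³ + 2,468 m³ + 2,844 m³ = 12,236 m³ (under)
Week 16–Week 21: 1,956 m³ + 1,265 m³ + 3,622 m³ + 2,468 m³ + 2,844 m³ + 76 m³ = 12,231 m³ (under)
Week 17–Week 22: 1,265 m³ + 3,622 m³ + 2,468 m³ + 2,844 m³ + 76 m³ + 5,270 m³ = 15,545 m³ (over)
Week 18–Week 23: 3,622 m³ + 2,468 m³ + 2,844 m³ + 76 m³ + 5,270 m³ + 102 m³ = 14,382 m³ (over)
Week 19–Week 24: 2,468 m³ + 2,844 m³ + 76 m³ + 5,270 m³ + 102 m³ + 3,176 m³ = 13,936 m³ (over)
Week 20–Week 25: 2,844 m³ + 76 m³ + 5,270 m³ + 102 m³ + 3,176 m³ + 153 m³ = 11,621 m³ (under)
Week 21–Week 26: 76 m³ + 5,270 m³ + 102 m³ + 3,176 m³ + 153 m³ + 3,806 m³ = 12,583 m³ (over)
4 windows exceed the threshold.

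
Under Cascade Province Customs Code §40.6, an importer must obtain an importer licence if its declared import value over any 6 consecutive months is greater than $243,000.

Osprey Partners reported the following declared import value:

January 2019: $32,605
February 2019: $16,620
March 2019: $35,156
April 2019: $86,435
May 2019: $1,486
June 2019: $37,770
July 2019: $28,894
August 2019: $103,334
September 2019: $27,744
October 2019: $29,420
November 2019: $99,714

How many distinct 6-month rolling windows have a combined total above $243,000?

3

January 2019–June 2019: $32,605 + $16,620 + $35,156 + $86,435 + $1,486 + $37,770 = $210,072 (under)
February 2019–July 2019: $16,620 + $35,156 + $86,435 + $1,486 + $37,770 + $28,894 = $206,361 (under)
March 2019–August 2019: $35,156 + $86,435 + $1,486 + $37,770 + $28,894 + $103,334 = $293,075 (over)
April 2019–September 2019: $86,435 + $1,486 + $37,770 + $28,894 + $103,334 + $27,744 = $285,663 (over)
May 2019–October 2019: $1,486 + $37,770 + $28,894 + $103,334 + $27,744 + $29,420 = $228,648 (under)
June 2019–November 2019: $37,770 + $28,894 + $103,334 + $27,744 + $29,420 + $99,714 = $326,876 (over)
3 windows exceed the threshold.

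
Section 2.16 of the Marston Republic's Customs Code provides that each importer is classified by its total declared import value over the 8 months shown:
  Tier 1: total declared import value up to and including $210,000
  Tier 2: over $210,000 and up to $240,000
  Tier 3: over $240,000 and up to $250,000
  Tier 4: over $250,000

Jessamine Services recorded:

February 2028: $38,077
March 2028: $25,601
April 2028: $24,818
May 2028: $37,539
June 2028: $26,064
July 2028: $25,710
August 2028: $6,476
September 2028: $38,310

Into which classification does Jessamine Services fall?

Tier 2

Total declared import value: $38,077 + $25,601 + $24,818 + $37,539 + $26,064 + $25,710 + $6,476 + $38,310 = $222,595.
$210,000 < $222,595 ≤ $240,000, so Tier 2 applies.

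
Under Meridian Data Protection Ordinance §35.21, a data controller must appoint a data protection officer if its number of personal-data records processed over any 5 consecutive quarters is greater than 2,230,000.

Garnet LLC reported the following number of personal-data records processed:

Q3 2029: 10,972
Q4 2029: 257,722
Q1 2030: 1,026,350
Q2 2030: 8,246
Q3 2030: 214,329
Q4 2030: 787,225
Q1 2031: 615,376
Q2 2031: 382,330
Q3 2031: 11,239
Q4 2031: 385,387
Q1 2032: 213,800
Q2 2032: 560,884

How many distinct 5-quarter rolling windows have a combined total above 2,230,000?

Q3 2029–Q3 2030: 10,972 + 257,722 + 1,026,350 + 8,246 + 214,329 = 1,517,619 (under)
Q4 2029–Q4 2030: 257,722 + 1,026,350 + 8,246 + 214,329 + 787,225 = 2,293,872 (over)
Q1 2030–Q1 2031: 1,026,350 + 8,246 + 214,329 + 787,225 + 615,376 = 2,651,526 (over)
Q2 2030–Q2 2031: 8,246 + 214,329 + 787,225 + 615,376 + 382,330 = 2,007,506 (under)
Q3 2030–Q3 2031: 214,329 + 787,225 + 615,376 + 382,330 + 11,239 = 2,010,499 (under)
Q4 2030–Q4 2031: 787,225 + 615,376 + 382,330 + 11,239 + 385,387 = 2,181,557 (under)
Q1 2031–Q1 2032: 615,376 + 382,330 + 11,239 + 385,387 + 213,800 = 1,608,132 (under)
Q2 2031–Q2 2032: 382,330 + 11,239 + 385,387 + 213,800 + 560,884 = 1,553,640 (under)
2 windows exceed the threshold.

2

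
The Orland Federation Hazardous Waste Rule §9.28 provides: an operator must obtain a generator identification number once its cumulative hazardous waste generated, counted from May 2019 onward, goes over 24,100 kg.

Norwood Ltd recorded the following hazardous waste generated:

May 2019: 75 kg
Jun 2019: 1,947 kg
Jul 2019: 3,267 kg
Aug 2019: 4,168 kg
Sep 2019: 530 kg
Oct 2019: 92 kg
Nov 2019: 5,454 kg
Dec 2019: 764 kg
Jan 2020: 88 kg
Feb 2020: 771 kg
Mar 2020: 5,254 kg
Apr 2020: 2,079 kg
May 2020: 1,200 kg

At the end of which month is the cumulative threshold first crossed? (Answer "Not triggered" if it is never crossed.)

Apr 2020

Through May 2019: 75 kg
Through Jun 2019: 2,022 kg
Through Jul 2019: 5,289 kg
Through Aug 2019: 9,457 kg
Through Sep 2019: 9,987 kg
Through Oct 2019: 10,079 kg
Through Nov 2019: 15,533 kg
Through Dec 2019: 16,297 kg
Through Jan 2020: 16,385 kg
Through Feb 2020: 17,156 kg
Through Mar 2020: 22,410 kg
Through Apr 2020: 24,489 kg ← exceeds threshold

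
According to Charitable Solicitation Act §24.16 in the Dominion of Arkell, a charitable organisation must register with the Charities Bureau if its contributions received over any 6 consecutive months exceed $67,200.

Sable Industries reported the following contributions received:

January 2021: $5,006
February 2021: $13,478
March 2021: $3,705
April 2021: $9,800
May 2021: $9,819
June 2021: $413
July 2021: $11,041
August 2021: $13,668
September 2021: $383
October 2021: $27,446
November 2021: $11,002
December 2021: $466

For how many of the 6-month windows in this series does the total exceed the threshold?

0

January 2021–June 2021: $5,006 + $13,478 + $3,705 + $9,800 + $9,819 + $413 = $42,221 (under)
February 2021–July 2021: $13,478 + $3,705 + $9,800 + $9,819 + $413 + $11,041 = $48,256 (under)
March 2021–August 2021: $3,705 + $9,800 + $9,819 + $413 + $11,041 + $13,668 = $48,446 (under)
April 2021–September 2021: $9,800 + $9,819 + $413 + $11,041 + $13,668 + $383 = $45,124 (under)
May 2021–October 2021: $9,819 + $413 + $11,041 + $13,668 + $383 + $27,446 = $62,770 (under)
June 2021–November 2021: $413 + $11,041 + $13,668 + $383 + $27,446 + $11,002 = $63,953 (under)
July 2021–December 2021: $11,041 + $13,668 + $383 + $27,446 + $11,002 + $466 = $64,006 (under)
0 windows exceed the threshold.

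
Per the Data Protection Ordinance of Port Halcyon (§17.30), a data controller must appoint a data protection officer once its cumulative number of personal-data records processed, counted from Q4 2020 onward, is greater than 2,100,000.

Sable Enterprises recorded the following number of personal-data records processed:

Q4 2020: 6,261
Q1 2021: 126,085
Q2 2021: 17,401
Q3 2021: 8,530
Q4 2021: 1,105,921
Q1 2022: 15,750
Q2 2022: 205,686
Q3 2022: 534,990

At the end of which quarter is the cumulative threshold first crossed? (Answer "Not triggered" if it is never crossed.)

Through Q4 2020: 6,261
Through Q1 2021: 132,346
Through Q2 2021: 149,747
Through Q3 2021: 158,277
Through Q4 2021: 1,264,198
Through Q1 2022: 1,279,948
Through Q2 2022: 1,485,634
Through Q3 2022: 2,020,624
Final cumulative total 2,020,624 ≤ 2,100,000; the threshold is never exceeded.

Not triggered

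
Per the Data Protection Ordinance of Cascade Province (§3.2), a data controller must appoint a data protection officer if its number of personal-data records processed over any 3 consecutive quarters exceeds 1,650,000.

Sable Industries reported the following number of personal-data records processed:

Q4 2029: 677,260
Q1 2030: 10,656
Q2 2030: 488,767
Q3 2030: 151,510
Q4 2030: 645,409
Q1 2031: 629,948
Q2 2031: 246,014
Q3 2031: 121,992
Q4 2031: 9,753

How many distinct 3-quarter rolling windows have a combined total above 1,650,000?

0

Q4 2029–Q2 2030: 677,260 + 10,656 + 488,767 = 1,176,683 (under)
Q1 2030–Q3 2030: 10,656 + 488,767 + 151,510 = 650,933 (under)
Q2 2030–Q4 2030: 488,767 + 151,510 + 645,409 = 1,285,686 (under)
Q3 2030–Q1 2031: 151,510 + 645,409 + 629,948 = 1,426,867 (under)
Q4 2030–Q2 2031: 645,409 + 629,948 + 246,014 = 1,521,371 (under)
Q1 2031–Q3 2031: 629,948 + 246,014 + 121,992 = 997,954 (under)
Q2 2031–Q4 2031: 246,014 + 121,992 + 9,753 = 377,759 (under)
0 windows exceed the threshold.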